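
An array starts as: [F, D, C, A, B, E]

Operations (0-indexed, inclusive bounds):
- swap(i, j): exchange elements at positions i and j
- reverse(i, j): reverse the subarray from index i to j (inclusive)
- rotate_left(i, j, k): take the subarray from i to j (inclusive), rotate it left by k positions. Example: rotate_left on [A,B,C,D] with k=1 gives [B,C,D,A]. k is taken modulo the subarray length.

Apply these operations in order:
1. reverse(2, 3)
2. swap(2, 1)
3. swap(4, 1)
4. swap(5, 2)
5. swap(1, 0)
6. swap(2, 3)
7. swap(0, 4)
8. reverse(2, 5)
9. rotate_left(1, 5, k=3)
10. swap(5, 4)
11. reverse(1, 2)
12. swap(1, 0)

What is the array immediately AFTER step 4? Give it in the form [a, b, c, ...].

Answer: [F, B, E, C, A, D]

Derivation:
After 1 (reverse(2, 3)): [F, D, A, C, B, E]
After 2 (swap(2, 1)): [F, A, D, C, B, E]
After 3 (swap(4, 1)): [F, B, D, C, A, E]
After 4 (swap(5, 2)): [F, B, E, C, A, D]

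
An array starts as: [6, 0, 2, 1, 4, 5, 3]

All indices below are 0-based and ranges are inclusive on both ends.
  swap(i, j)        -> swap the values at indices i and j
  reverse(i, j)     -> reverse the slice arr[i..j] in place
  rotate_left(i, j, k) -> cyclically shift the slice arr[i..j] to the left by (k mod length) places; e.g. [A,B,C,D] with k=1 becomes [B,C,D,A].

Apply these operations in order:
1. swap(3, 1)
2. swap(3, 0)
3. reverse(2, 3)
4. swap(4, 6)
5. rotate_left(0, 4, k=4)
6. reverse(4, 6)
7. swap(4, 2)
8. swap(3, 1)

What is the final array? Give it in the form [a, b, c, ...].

Answer: [3, 6, 4, 0, 1, 5, 2]

Derivation:
After 1 (swap(3, 1)): [6, 1, 2, 0, 4, 5, 3]
After 2 (swap(3, 0)): [0, 1, 2, 6, 4, 5, 3]
After 3 (reverse(2, 3)): [0, 1, 6, 2, 4, 5, 3]
After 4 (swap(4, 6)): [0, 1, 6, 2, 3, 5, 4]
After 5 (rotate_left(0, 4, k=4)): [3, 0, 1, 6, 2, 5, 4]
After 6 (reverse(4, 6)): [3, 0, 1, 6, 4, 5, 2]
After 7 (swap(4, 2)): [3, 0, 4, 6, 1, 5, 2]
After 8 (swap(3, 1)): [3, 6, 4, 0, 1, 5, 2]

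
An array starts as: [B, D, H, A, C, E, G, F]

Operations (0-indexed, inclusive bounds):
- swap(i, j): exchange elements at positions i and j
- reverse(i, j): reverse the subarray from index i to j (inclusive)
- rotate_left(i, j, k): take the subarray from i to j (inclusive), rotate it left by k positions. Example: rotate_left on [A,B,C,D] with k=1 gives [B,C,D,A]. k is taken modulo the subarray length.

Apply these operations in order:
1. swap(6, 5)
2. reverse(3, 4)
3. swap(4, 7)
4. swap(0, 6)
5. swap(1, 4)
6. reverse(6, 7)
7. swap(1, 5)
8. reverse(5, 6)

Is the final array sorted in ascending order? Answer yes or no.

Answer: no

Derivation:
After 1 (swap(6, 5)): [B, D, H, A, C, G, E, F]
After 2 (reverse(3, 4)): [B, D, H, C, A, G, E, F]
After 3 (swap(4, 7)): [B, D, H, C, F, G, E, A]
After 4 (swap(0, 6)): [E, D, H, C, F, G, B, A]
After 5 (swap(1, 4)): [E, F, H, C, D, G, B, A]
After 6 (reverse(6, 7)): [E, F, H, C, D, G, A, B]
After 7 (swap(1, 5)): [E, G, H, C, D, F, A, B]
After 8 (reverse(5, 6)): [E, G, H, C, D, A, F, B]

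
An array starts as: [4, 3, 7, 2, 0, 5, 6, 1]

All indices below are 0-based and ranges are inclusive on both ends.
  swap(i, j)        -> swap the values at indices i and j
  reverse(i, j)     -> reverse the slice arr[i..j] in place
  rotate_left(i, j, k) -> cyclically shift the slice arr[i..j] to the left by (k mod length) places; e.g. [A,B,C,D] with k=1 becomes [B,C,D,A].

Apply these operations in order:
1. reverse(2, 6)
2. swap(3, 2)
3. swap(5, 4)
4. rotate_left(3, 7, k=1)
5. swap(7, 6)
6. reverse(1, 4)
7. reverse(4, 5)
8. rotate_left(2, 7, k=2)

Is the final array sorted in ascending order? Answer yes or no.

After 1 (reverse(2, 6)): [4, 3, 6, 5, 0, 2, 7, 1]
After 2 (swap(3, 2)): [4, 3, 5, 6, 0, 2, 7, 1]
After 3 (swap(5, 4)): [4, 3, 5, 6, 2, 0, 7, 1]
After 4 (rotate_left(3, 7, k=1)): [4, 3, 5, 2, 0, 7, 1, 6]
After 5 (swap(7, 6)): [4, 3, 5, 2, 0, 7, 6, 1]
After 6 (reverse(1, 4)): [4, 0, 2, 5, 3, 7, 6, 1]
After 7 (reverse(4, 5)): [4, 0, 2, 5, 7, 3, 6, 1]
After 8 (rotate_left(2, 7, k=2)): [4, 0, 7, 3, 6, 1, 2, 5]

Answer: no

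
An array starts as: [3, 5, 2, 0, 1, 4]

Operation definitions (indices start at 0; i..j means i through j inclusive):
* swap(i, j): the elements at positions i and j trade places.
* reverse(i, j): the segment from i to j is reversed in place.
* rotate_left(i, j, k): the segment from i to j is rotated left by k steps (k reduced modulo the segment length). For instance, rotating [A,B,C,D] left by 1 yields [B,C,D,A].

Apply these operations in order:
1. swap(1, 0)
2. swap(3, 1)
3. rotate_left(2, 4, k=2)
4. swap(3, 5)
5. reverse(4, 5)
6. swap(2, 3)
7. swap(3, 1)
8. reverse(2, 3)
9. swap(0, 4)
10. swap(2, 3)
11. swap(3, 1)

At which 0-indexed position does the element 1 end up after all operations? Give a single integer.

After 1 (swap(1, 0)): [5, 3, 2, 0, 1, 4]
After 2 (swap(3, 1)): [5, 0, 2, 3, 1, 4]
After 3 (rotate_left(2, 4, k=2)): [5, 0, 1, 2, 3, 4]
After 4 (swap(3, 5)): [5, 0, 1, 4, 3, 2]
After 5 (reverse(4, 5)): [5, 0, 1, 4, 2, 3]
After 6 (swap(2, 3)): [5, 0, 4, 1, 2, 3]
After 7 (swap(3, 1)): [5, 1, 4, 0, 2, 3]
After 8 (reverse(2, 3)): [5, 1, 0, 4, 2, 3]
After 9 (swap(0, 4)): [2, 1, 0, 4, 5, 3]
After 10 (swap(2, 3)): [2, 1, 4, 0, 5, 3]
After 11 (swap(3, 1)): [2, 0, 4, 1, 5, 3]

Answer: 3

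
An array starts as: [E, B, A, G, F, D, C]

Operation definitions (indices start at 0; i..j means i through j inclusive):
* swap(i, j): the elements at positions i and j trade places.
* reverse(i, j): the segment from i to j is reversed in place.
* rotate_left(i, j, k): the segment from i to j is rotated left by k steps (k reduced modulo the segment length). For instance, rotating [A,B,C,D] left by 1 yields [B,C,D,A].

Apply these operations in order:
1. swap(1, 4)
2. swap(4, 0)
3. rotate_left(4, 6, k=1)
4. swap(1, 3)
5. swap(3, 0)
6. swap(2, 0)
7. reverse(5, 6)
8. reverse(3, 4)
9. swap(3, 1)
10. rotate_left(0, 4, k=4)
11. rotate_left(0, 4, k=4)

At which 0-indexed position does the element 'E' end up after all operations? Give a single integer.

After 1 (swap(1, 4)): [E, F, A, G, B, D, C]
After 2 (swap(4, 0)): [B, F, A, G, E, D, C]
After 3 (rotate_left(4, 6, k=1)): [B, F, A, G, D, C, E]
After 4 (swap(1, 3)): [B, G, A, F, D, C, E]
After 5 (swap(3, 0)): [F, G, A, B, D, C, E]
After 6 (swap(2, 0)): [A, G, F, B, D, C, E]
After 7 (reverse(5, 6)): [A, G, F, B, D, E, C]
After 8 (reverse(3, 4)): [A, G, F, D, B, E, C]
After 9 (swap(3, 1)): [A, D, F, G, B, E, C]
After 10 (rotate_left(0, 4, k=4)): [B, A, D, F, G, E, C]
After 11 (rotate_left(0, 4, k=4)): [G, B, A, D, F, E, C]

Answer: 5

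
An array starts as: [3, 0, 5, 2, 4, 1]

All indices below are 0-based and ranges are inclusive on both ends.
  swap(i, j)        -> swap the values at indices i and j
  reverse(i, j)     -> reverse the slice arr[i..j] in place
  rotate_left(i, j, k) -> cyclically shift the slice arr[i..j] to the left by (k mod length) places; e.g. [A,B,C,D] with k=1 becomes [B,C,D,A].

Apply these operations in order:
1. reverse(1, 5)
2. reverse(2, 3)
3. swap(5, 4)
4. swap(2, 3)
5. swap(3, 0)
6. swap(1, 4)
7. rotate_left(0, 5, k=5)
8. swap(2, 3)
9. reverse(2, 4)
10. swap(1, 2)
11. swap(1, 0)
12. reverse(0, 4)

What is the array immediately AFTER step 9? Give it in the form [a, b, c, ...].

Answer: [5, 2, 3, 0, 4, 1]

Derivation:
After 1 (reverse(1, 5)): [3, 1, 4, 2, 5, 0]
After 2 (reverse(2, 3)): [3, 1, 2, 4, 5, 0]
After 3 (swap(5, 4)): [3, 1, 2, 4, 0, 5]
After 4 (swap(2, 3)): [3, 1, 4, 2, 0, 5]
After 5 (swap(3, 0)): [2, 1, 4, 3, 0, 5]
After 6 (swap(1, 4)): [2, 0, 4, 3, 1, 5]
After 7 (rotate_left(0, 5, k=5)): [5, 2, 0, 4, 3, 1]
After 8 (swap(2, 3)): [5, 2, 4, 0, 3, 1]
After 9 (reverse(2, 4)): [5, 2, 3, 0, 4, 1]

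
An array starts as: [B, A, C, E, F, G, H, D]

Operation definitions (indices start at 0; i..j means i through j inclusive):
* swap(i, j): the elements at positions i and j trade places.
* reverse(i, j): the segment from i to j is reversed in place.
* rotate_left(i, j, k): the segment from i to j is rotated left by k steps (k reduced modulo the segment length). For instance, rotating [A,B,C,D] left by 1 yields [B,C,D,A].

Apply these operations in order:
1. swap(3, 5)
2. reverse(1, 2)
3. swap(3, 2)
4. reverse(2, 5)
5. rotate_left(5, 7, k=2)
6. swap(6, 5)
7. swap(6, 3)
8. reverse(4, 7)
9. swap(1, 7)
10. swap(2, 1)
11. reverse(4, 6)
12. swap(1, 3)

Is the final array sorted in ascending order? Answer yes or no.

Answer: no

Derivation:
After 1 (swap(3, 5)): [B, A, C, G, F, E, H, D]
After 2 (reverse(1, 2)): [B, C, A, G, F, E, H, D]
After 3 (swap(3, 2)): [B, C, G, A, F, E, H, D]
After 4 (reverse(2, 5)): [B, C, E, F, A, G, H, D]
After 5 (rotate_left(5, 7, k=2)): [B, C, E, F, A, D, G, H]
After 6 (swap(6, 5)): [B, C, E, F, A, G, D, H]
After 7 (swap(6, 3)): [B, C, E, D, A, G, F, H]
After 8 (reverse(4, 7)): [B, C, E, D, H, F, G, A]
After 9 (swap(1, 7)): [B, A, E, D, H, F, G, C]
After 10 (swap(2, 1)): [B, E, A, D, H, F, G, C]
After 11 (reverse(4, 6)): [B, E, A, D, G, F, H, C]
After 12 (swap(1, 3)): [B, D, A, E, G, F, H, C]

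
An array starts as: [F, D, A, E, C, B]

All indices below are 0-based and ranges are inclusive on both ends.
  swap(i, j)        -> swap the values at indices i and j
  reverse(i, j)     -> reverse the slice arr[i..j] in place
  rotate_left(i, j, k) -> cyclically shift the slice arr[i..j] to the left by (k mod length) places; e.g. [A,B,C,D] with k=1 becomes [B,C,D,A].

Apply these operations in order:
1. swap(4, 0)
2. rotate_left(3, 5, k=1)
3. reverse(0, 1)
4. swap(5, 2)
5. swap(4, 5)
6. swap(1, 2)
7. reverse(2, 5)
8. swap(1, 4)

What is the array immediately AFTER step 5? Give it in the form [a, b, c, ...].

After 1 (swap(4, 0)): [C, D, A, E, F, B]
After 2 (rotate_left(3, 5, k=1)): [C, D, A, F, B, E]
After 3 (reverse(0, 1)): [D, C, A, F, B, E]
After 4 (swap(5, 2)): [D, C, E, F, B, A]
After 5 (swap(4, 5)): [D, C, E, F, A, B]

Answer: [D, C, E, F, A, B]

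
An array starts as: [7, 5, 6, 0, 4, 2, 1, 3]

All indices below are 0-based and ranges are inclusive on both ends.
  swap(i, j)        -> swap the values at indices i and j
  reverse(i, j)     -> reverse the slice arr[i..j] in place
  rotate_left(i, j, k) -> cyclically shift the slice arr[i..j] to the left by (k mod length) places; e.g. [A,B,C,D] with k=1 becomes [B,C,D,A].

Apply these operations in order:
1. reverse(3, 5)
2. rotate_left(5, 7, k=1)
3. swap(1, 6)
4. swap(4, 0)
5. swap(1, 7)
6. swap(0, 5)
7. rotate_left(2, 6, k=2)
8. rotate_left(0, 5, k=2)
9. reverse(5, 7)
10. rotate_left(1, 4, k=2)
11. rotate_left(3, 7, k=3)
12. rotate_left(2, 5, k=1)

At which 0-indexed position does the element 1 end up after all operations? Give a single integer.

Answer: 5

Derivation:
After 1 (reverse(3, 5)): [7, 5, 6, 2, 4, 0, 1, 3]
After 2 (rotate_left(5, 7, k=1)): [7, 5, 6, 2, 4, 1, 3, 0]
After 3 (swap(1, 6)): [7, 3, 6, 2, 4, 1, 5, 0]
After 4 (swap(4, 0)): [4, 3, 6, 2, 7, 1, 5, 0]
After 5 (swap(1, 7)): [4, 0, 6, 2, 7, 1, 5, 3]
After 6 (swap(0, 5)): [1, 0, 6, 2, 7, 4, 5, 3]
After 7 (rotate_left(2, 6, k=2)): [1, 0, 7, 4, 5, 6, 2, 3]
After 8 (rotate_left(0, 5, k=2)): [7, 4, 5, 6, 1, 0, 2, 3]
After 9 (reverse(5, 7)): [7, 4, 5, 6, 1, 3, 2, 0]
After 10 (rotate_left(1, 4, k=2)): [7, 6, 1, 4, 5, 3, 2, 0]
After 11 (rotate_left(3, 7, k=3)): [7, 6, 1, 2, 0, 4, 5, 3]
After 12 (rotate_left(2, 5, k=1)): [7, 6, 2, 0, 4, 1, 5, 3]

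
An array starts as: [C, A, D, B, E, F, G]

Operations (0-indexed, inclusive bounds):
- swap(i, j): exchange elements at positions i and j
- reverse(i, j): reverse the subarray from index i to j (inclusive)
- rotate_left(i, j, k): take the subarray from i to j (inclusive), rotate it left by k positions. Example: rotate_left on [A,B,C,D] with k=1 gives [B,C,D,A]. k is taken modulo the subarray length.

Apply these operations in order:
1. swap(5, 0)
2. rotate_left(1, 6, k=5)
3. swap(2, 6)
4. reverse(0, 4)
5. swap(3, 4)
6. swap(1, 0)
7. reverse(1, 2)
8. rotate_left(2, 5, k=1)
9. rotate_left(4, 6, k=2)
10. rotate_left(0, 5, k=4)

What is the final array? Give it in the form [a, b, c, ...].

After 1 (swap(5, 0)): [F, A, D, B, E, C, G]
After 2 (rotate_left(1, 6, k=5)): [F, G, A, D, B, E, C]
After 3 (swap(2, 6)): [F, G, C, D, B, E, A]
After 4 (reverse(0, 4)): [B, D, C, G, F, E, A]
After 5 (swap(3, 4)): [B, D, C, F, G, E, A]
After 6 (swap(1, 0)): [D, B, C, F, G, E, A]
After 7 (reverse(1, 2)): [D, C, B, F, G, E, A]
After 8 (rotate_left(2, 5, k=1)): [D, C, F, G, E, B, A]
After 9 (rotate_left(4, 6, k=2)): [D, C, F, G, A, E, B]
After 10 (rotate_left(0, 5, k=4)): [A, E, D, C, F, G, B]

Answer: [A, E, D, C, F, G, B]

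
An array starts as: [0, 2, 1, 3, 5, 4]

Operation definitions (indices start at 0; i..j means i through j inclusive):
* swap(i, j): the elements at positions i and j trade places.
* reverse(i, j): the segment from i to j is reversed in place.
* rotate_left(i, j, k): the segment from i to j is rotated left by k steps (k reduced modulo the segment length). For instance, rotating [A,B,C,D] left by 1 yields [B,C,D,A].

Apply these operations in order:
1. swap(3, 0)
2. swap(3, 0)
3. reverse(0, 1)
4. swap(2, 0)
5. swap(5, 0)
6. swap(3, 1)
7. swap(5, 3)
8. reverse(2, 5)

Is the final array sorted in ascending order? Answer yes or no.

Answer: no

Derivation:
After 1 (swap(3, 0)): [3, 2, 1, 0, 5, 4]
After 2 (swap(3, 0)): [0, 2, 1, 3, 5, 4]
After 3 (reverse(0, 1)): [2, 0, 1, 3, 5, 4]
After 4 (swap(2, 0)): [1, 0, 2, 3, 5, 4]
After 5 (swap(5, 0)): [4, 0, 2, 3, 5, 1]
After 6 (swap(3, 1)): [4, 3, 2, 0, 5, 1]
After 7 (swap(5, 3)): [4, 3, 2, 1, 5, 0]
After 8 (reverse(2, 5)): [4, 3, 0, 5, 1, 2]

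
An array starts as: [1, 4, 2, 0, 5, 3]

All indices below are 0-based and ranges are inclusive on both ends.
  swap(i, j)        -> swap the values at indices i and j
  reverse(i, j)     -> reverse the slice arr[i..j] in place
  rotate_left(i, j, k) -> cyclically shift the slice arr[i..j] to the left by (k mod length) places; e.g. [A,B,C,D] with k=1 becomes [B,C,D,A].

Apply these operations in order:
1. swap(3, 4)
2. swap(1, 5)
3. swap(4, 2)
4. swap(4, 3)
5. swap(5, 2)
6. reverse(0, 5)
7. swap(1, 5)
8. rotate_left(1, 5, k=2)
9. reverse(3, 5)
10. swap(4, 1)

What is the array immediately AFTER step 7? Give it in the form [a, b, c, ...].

After 1 (swap(3, 4)): [1, 4, 2, 5, 0, 3]
After 2 (swap(1, 5)): [1, 3, 2, 5, 0, 4]
After 3 (swap(4, 2)): [1, 3, 0, 5, 2, 4]
After 4 (swap(4, 3)): [1, 3, 0, 2, 5, 4]
After 5 (swap(5, 2)): [1, 3, 4, 2, 5, 0]
After 6 (reverse(0, 5)): [0, 5, 2, 4, 3, 1]
After 7 (swap(1, 5)): [0, 1, 2, 4, 3, 5]

Answer: [0, 1, 2, 4, 3, 5]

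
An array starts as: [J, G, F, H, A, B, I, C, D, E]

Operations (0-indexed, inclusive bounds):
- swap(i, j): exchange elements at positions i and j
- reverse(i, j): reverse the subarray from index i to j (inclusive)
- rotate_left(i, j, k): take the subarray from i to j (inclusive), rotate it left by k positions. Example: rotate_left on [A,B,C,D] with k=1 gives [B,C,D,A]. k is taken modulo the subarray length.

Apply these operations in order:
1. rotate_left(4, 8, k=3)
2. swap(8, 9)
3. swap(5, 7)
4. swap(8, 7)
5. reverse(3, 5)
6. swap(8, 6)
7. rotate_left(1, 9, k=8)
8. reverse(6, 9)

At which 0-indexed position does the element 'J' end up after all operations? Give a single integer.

Answer: 0

Derivation:
After 1 (rotate_left(4, 8, k=3)): [J, G, F, H, C, D, A, B, I, E]
After 2 (swap(8, 9)): [J, G, F, H, C, D, A, B, E, I]
After 3 (swap(5, 7)): [J, G, F, H, C, B, A, D, E, I]
After 4 (swap(8, 7)): [J, G, F, H, C, B, A, E, D, I]
After 5 (reverse(3, 5)): [J, G, F, B, C, H, A, E, D, I]
After 6 (swap(8, 6)): [J, G, F, B, C, H, D, E, A, I]
After 7 (rotate_left(1, 9, k=8)): [J, I, G, F, B, C, H, D, E, A]
After 8 (reverse(6, 9)): [J, I, G, F, B, C, A, E, D, H]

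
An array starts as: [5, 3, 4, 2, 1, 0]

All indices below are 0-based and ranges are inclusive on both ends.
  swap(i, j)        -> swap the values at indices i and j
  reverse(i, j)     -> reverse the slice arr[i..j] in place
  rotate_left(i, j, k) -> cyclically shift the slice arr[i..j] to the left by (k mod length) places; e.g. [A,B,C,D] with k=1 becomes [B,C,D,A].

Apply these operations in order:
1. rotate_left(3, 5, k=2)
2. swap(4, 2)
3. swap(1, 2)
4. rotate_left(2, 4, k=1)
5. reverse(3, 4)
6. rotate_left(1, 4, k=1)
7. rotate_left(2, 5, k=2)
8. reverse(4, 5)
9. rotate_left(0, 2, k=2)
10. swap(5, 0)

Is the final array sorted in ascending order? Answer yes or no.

Answer: no

Derivation:
After 1 (rotate_left(3, 5, k=2)): [5, 3, 4, 0, 2, 1]
After 2 (swap(4, 2)): [5, 3, 2, 0, 4, 1]
After 3 (swap(1, 2)): [5, 2, 3, 0, 4, 1]
After 4 (rotate_left(2, 4, k=1)): [5, 2, 0, 4, 3, 1]
After 5 (reverse(3, 4)): [5, 2, 0, 3, 4, 1]
After 6 (rotate_left(1, 4, k=1)): [5, 0, 3, 4, 2, 1]
After 7 (rotate_left(2, 5, k=2)): [5, 0, 2, 1, 3, 4]
After 8 (reverse(4, 5)): [5, 0, 2, 1, 4, 3]
After 9 (rotate_left(0, 2, k=2)): [2, 5, 0, 1, 4, 3]
After 10 (swap(5, 0)): [3, 5, 0, 1, 4, 2]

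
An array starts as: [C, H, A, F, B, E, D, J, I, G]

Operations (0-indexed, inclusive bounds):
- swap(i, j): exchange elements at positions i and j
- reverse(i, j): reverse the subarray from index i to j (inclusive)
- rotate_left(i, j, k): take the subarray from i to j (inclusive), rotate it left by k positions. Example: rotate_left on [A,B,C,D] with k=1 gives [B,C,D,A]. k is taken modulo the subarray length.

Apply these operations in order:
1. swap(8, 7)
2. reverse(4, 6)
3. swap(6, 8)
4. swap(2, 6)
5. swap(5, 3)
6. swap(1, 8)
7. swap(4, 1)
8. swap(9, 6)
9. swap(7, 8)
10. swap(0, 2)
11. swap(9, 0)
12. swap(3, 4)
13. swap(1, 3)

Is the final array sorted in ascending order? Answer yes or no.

After 1 (swap(8, 7)): [C, H, A, F, B, E, D, I, J, G]
After 2 (reverse(4, 6)): [C, H, A, F, D, E, B, I, J, G]
After 3 (swap(6, 8)): [C, H, A, F, D, E, J, I, B, G]
After 4 (swap(2, 6)): [C, H, J, F, D, E, A, I, B, G]
After 5 (swap(5, 3)): [C, H, J, E, D, F, A, I, B, G]
After 6 (swap(1, 8)): [C, B, J, E, D, F, A, I, H, G]
After 7 (swap(4, 1)): [C, D, J, E, B, F, A, I, H, G]
After 8 (swap(9, 6)): [C, D, J, E, B, F, G, I, H, A]
After 9 (swap(7, 8)): [C, D, J, E, B, F, G, H, I, A]
After 10 (swap(0, 2)): [J, D, C, E, B, F, G, H, I, A]
After 11 (swap(9, 0)): [A, D, C, E, B, F, G, H, I, J]
After 12 (swap(3, 4)): [A, D, C, B, E, F, G, H, I, J]
After 13 (swap(1, 3)): [A, B, C, D, E, F, G, H, I, J]

Answer: yes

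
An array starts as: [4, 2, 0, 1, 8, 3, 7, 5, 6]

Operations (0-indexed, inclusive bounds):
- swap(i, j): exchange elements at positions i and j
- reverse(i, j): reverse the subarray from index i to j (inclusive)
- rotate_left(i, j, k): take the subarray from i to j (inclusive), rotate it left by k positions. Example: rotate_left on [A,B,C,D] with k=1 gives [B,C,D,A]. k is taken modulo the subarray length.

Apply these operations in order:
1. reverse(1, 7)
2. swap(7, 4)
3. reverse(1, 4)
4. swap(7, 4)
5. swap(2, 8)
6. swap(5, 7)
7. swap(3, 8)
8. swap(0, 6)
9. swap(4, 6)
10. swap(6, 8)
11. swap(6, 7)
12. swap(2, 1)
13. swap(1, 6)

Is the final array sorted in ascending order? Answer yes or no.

Answer: yes

Derivation:
After 1 (reverse(1, 7)): [4, 5, 7, 3, 8, 1, 0, 2, 6]
After 2 (swap(7, 4)): [4, 5, 7, 3, 2, 1, 0, 8, 6]
After 3 (reverse(1, 4)): [4, 2, 3, 7, 5, 1, 0, 8, 6]
After 4 (swap(7, 4)): [4, 2, 3, 7, 8, 1, 0, 5, 6]
After 5 (swap(2, 8)): [4, 2, 6, 7, 8, 1, 0, 5, 3]
After 6 (swap(5, 7)): [4, 2, 6, 7, 8, 5, 0, 1, 3]
After 7 (swap(3, 8)): [4, 2, 6, 3, 8, 5, 0, 1, 7]
After 8 (swap(0, 6)): [0, 2, 6, 3, 8, 5, 4, 1, 7]
After 9 (swap(4, 6)): [0, 2, 6, 3, 4, 5, 8, 1, 7]
After 10 (swap(6, 8)): [0, 2, 6, 3, 4, 5, 7, 1, 8]
After 11 (swap(6, 7)): [0, 2, 6, 3, 4, 5, 1, 7, 8]
After 12 (swap(2, 1)): [0, 6, 2, 3, 4, 5, 1, 7, 8]
After 13 (swap(1, 6)): [0, 1, 2, 3, 4, 5, 6, 7, 8]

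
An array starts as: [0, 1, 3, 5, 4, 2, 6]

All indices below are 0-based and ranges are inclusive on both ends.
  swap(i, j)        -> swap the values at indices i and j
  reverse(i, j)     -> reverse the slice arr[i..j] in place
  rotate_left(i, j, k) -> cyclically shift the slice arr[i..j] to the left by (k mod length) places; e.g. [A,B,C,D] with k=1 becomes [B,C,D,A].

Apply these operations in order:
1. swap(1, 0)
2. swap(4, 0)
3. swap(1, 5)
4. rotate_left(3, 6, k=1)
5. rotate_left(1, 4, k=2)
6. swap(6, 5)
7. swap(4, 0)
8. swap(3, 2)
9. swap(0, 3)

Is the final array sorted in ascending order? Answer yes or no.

Answer: yes

Derivation:
After 1 (swap(1, 0)): [1, 0, 3, 5, 4, 2, 6]
After 2 (swap(4, 0)): [4, 0, 3, 5, 1, 2, 6]
After 3 (swap(1, 5)): [4, 2, 3, 5, 1, 0, 6]
After 4 (rotate_left(3, 6, k=1)): [4, 2, 3, 1, 0, 6, 5]
After 5 (rotate_left(1, 4, k=2)): [4, 1, 0, 2, 3, 6, 5]
After 6 (swap(6, 5)): [4, 1, 0, 2, 3, 5, 6]
After 7 (swap(4, 0)): [3, 1, 0, 2, 4, 5, 6]
After 8 (swap(3, 2)): [3, 1, 2, 0, 4, 5, 6]
After 9 (swap(0, 3)): [0, 1, 2, 3, 4, 5, 6]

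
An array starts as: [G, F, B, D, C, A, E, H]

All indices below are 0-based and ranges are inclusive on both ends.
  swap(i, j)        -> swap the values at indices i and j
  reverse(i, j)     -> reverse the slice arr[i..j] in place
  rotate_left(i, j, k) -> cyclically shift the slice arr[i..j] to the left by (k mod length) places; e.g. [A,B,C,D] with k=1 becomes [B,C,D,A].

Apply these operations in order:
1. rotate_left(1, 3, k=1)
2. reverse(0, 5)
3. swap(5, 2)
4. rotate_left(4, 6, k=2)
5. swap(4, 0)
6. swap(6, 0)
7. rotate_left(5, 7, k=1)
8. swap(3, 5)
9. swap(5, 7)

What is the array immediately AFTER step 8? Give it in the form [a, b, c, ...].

Answer: [F, C, G, E, A, D, H, B]

Derivation:
After 1 (rotate_left(1, 3, k=1)): [G, B, D, F, C, A, E, H]
After 2 (reverse(0, 5)): [A, C, F, D, B, G, E, H]
After 3 (swap(5, 2)): [A, C, G, D, B, F, E, H]
After 4 (rotate_left(4, 6, k=2)): [A, C, G, D, E, B, F, H]
After 5 (swap(4, 0)): [E, C, G, D, A, B, F, H]
After 6 (swap(6, 0)): [F, C, G, D, A, B, E, H]
After 7 (rotate_left(5, 7, k=1)): [F, C, G, D, A, E, H, B]
After 8 (swap(3, 5)): [F, C, G, E, A, D, H, B]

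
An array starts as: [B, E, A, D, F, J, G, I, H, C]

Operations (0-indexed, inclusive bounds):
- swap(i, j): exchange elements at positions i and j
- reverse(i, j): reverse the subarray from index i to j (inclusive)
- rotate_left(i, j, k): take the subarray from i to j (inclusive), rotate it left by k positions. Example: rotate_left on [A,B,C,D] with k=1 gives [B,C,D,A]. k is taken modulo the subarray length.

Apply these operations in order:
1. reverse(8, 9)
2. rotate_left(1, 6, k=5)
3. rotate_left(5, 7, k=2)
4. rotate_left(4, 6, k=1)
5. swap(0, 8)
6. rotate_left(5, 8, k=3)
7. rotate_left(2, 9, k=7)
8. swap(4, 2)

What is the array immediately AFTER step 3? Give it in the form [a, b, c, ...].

After 1 (reverse(8, 9)): [B, E, A, D, F, J, G, I, C, H]
After 2 (rotate_left(1, 6, k=5)): [B, G, E, A, D, F, J, I, C, H]
After 3 (rotate_left(5, 7, k=2)): [B, G, E, A, D, I, F, J, C, H]

Answer: [B, G, E, A, D, I, F, J, C, H]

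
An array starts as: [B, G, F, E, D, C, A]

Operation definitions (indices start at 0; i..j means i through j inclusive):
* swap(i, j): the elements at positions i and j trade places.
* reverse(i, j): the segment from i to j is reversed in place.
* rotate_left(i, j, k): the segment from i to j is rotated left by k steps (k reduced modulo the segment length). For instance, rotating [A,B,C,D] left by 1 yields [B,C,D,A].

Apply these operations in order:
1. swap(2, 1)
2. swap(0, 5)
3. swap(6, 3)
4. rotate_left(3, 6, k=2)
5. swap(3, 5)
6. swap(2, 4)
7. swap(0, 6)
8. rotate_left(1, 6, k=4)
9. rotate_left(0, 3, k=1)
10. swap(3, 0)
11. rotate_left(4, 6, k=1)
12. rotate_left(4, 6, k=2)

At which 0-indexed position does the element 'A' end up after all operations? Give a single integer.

Answer: 5

Derivation:
After 1 (swap(2, 1)): [B, F, G, E, D, C, A]
After 2 (swap(0, 5)): [C, F, G, E, D, B, A]
After 3 (swap(6, 3)): [C, F, G, A, D, B, E]
After 4 (rotate_left(3, 6, k=2)): [C, F, G, B, E, A, D]
After 5 (swap(3, 5)): [C, F, G, A, E, B, D]
After 6 (swap(2, 4)): [C, F, E, A, G, B, D]
After 7 (swap(0, 6)): [D, F, E, A, G, B, C]
After 8 (rotate_left(1, 6, k=4)): [D, B, C, F, E, A, G]
After 9 (rotate_left(0, 3, k=1)): [B, C, F, D, E, A, G]
After 10 (swap(3, 0)): [D, C, F, B, E, A, G]
After 11 (rotate_left(4, 6, k=1)): [D, C, F, B, A, G, E]
After 12 (rotate_left(4, 6, k=2)): [D, C, F, B, E, A, G]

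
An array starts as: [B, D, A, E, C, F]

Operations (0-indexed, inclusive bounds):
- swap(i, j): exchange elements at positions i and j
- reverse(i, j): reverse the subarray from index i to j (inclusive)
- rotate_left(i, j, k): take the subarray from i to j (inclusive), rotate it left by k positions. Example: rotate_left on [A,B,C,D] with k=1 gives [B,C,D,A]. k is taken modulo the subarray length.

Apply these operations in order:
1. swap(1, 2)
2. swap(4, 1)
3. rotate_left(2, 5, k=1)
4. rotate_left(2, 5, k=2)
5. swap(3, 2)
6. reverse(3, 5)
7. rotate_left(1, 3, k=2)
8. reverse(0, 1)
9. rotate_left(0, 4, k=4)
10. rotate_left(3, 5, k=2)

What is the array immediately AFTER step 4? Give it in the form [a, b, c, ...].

Answer: [B, C, F, D, E, A]

Derivation:
After 1 (swap(1, 2)): [B, A, D, E, C, F]
After 2 (swap(4, 1)): [B, C, D, E, A, F]
After 3 (rotate_left(2, 5, k=1)): [B, C, E, A, F, D]
After 4 (rotate_left(2, 5, k=2)): [B, C, F, D, E, A]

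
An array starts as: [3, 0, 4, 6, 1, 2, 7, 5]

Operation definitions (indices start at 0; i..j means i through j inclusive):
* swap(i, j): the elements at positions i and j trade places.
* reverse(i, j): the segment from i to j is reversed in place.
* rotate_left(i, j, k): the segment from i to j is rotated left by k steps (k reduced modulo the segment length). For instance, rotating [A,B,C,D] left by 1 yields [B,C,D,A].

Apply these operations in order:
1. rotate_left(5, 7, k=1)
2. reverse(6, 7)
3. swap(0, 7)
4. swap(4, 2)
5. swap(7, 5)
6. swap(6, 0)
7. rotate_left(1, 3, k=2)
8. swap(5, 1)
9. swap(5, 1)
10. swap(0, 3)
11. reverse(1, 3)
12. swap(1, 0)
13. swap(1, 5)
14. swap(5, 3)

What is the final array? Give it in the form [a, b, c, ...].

Answer: [2, 3, 0, 1, 4, 6, 5, 7]

Derivation:
After 1 (rotate_left(5, 7, k=1)): [3, 0, 4, 6, 1, 7, 5, 2]
After 2 (reverse(6, 7)): [3, 0, 4, 6, 1, 7, 2, 5]
After 3 (swap(0, 7)): [5, 0, 4, 6, 1, 7, 2, 3]
After 4 (swap(4, 2)): [5, 0, 1, 6, 4, 7, 2, 3]
After 5 (swap(7, 5)): [5, 0, 1, 6, 4, 3, 2, 7]
After 6 (swap(6, 0)): [2, 0, 1, 6, 4, 3, 5, 7]
After 7 (rotate_left(1, 3, k=2)): [2, 6, 0, 1, 4, 3, 5, 7]
After 8 (swap(5, 1)): [2, 3, 0, 1, 4, 6, 5, 7]
After 9 (swap(5, 1)): [2, 6, 0, 1, 4, 3, 5, 7]
After 10 (swap(0, 3)): [1, 6, 0, 2, 4, 3, 5, 7]
After 11 (reverse(1, 3)): [1, 2, 0, 6, 4, 3, 5, 7]
After 12 (swap(1, 0)): [2, 1, 0, 6, 4, 3, 5, 7]
After 13 (swap(1, 5)): [2, 3, 0, 6, 4, 1, 5, 7]
After 14 (swap(5, 3)): [2, 3, 0, 1, 4, 6, 5, 7]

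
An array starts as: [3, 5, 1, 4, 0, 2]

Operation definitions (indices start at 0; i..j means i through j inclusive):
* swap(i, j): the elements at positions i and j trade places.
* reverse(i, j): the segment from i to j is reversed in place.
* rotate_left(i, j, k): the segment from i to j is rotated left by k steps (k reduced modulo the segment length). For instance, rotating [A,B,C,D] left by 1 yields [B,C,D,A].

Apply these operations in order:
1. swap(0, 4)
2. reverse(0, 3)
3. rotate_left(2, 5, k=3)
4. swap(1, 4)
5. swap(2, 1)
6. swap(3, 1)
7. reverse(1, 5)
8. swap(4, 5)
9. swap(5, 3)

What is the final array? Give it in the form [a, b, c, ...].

Answer: [4, 3, 1, 0, 5, 2]

Derivation:
After 1 (swap(0, 4)): [0, 5, 1, 4, 3, 2]
After 2 (reverse(0, 3)): [4, 1, 5, 0, 3, 2]
After 3 (rotate_left(2, 5, k=3)): [4, 1, 2, 5, 0, 3]
After 4 (swap(1, 4)): [4, 0, 2, 5, 1, 3]
After 5 (swap(2, 1)): [4, 2, 0, 5, 1, 3]
After 6 (swap(3, 1)): [4, 5, 0, 2, 1, 3]
After 7 (reverse(1, 5)): [4, 3, 1, 2, 0, 5]
After 8 (swap(4, 5)): [4, 3, 1, 2, 5, 0]
After 9 (swap(5, 3)): [4, 3, 1, 0, 5, 2]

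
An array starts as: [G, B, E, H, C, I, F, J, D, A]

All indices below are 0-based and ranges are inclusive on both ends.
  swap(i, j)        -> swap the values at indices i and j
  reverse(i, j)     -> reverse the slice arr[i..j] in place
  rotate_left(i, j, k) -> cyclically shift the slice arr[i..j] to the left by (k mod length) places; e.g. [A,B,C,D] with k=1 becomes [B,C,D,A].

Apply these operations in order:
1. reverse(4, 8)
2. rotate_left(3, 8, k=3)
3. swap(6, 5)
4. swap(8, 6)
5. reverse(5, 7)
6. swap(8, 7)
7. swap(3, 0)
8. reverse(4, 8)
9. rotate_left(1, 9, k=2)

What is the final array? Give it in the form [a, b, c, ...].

After 1 (reverse(4, 8)): [G, B, E, H, D, J, F, I, C, A]
After 2 (rotate_left(3, 8, k=3)): [G, B, E, F, I, C, H, D, J, A]
After 3 (swap(6, 5)): [G, B, E, F, I, H, C, D, J, A]
After 4 (swap(8, 6)): [G, B, E, F, I, H, J, D, C, A]
After 5 (reverse(5, 7)): [G, B, E, F, I, D, J, H, C, A]
After 6 (swap(8, 7)): [G, B, E, F, I, D, J, C, H, A]
After 7 (swap(3, 0)): [F, B, E, G, I, D, J, C, H, A]
After 8 (reverse(4, 8)): [F, B, E, G, H, C, J, D, I, A]
After 9 (rotate_left(1, 9, k=2)): [F, G, H, C, J, D, I, A, B, E]

Answer: [F, G, H, C, J, D, I, A, B, E]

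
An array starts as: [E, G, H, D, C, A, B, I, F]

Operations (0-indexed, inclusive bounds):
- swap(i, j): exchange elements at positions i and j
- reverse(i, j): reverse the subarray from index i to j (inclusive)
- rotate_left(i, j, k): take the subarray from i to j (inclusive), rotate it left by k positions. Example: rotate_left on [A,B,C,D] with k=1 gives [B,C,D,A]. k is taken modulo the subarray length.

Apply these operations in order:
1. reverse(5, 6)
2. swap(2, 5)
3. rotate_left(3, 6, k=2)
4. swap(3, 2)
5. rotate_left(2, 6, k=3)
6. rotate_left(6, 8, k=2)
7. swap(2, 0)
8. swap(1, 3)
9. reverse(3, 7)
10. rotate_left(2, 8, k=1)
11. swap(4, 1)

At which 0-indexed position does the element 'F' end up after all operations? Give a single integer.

Answer: 3

Derivation:
After 1 (reverse(5, 6)): [E, G, H, D, C, B, A, I, F]
After 2 (swap(2, 5)): [E, G, B, D, C, H, A, I, F]
After 3 (rotate_left(3, 6, k=2)): [E, G, B, H, A, D, C, I, F]
After 4 (swap(3, 2)): [E, G, H, B, A, D, C, I, F]
After 5 (rotate_left(2, 6, k=3)): [E, G, D, C, H, B, A, I, F]
After 6 (rotate_left(6, 8, k=2)): [E, G, D, C, H, B, F, A, I]
After 7 (swap(2, 0)): [D, G, E, C, H, B, F, A, I]
After 8 (swap(1, 3)): [D, C, E, G, H, B, F, A, I]
After 9 (reverse(3, 7)): [D, C, E, A, F, B, H, G, I]
After 10 (rotate_left(2, 8, k=1)): [D, C, A, F, B, H, G, I, E]
After 11 (swap(4, 1)): [D, B, A, F, C, H, G, I, E]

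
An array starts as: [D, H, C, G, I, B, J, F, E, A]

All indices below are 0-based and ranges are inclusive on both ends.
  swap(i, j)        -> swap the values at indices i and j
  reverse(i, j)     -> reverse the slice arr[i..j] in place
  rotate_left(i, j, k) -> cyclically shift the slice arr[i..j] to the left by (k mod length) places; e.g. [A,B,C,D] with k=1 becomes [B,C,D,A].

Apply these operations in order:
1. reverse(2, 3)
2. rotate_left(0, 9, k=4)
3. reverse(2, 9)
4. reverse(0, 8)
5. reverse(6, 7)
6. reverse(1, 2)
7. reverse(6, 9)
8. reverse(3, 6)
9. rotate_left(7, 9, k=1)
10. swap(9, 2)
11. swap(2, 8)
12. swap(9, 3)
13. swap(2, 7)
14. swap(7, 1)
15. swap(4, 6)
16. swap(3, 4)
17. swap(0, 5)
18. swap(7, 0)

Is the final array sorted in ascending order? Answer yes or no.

Answer: yes

Derivation:
After 1 (reverse(2, 3)): [D, H, G, C, I, B, J, F, E, A]
After 2 (rotate_left(0, 9, k=4)): [I, B, J, F, E, A, D, H, G, C]
After 3 (reverse(2, 9)): [I, B, C, G, H, D, A, E, F, J]
After 4 (reverse(0, 8)): [F, E, A, D, H, G, C, B, I, J]
After 5 (reverse(6, 7)): [F, E, A, D, H, G, B, C, I, J]
After 6 (reverse(1, 2)): [F, A, E, D, H, G, B, C, I, J]
After 7 (reverse(6, 9)): [F, A, E, D, H, G, J, I, C, B]
After 8 (reverse(3, 6)): [F, A, E, J, G, H, D, I, C, B]
After 9 (rotate_left(7, 9, k=1)): [F, A, E, J, G, H, D, C, B, I]
After 10 (swap(9, 2)): [F, A, I, J, G, H, D, C, B, E]
After 11 (swap(2, 8)): [F, A, B, J, G, H, D, C, I, E]
After 12 (swap(9, 3)): [F, A, B, E, G, H, D, C, I, J]
After 13 (swap(2, 7)): [F, A, C, E, G, H, D, B, I, J]
After 14 (swap(7, 1)): [F, B, C, E, G, H, D, A, I, J]
After 15 (swap(4, 6)): [F, B, C, E, D, H, G, A, I, J]
After 16 (swap(3, 4)): [F, B, C, D, E, H, G, A, I, J]
After 17 (swap(0, 5)): [H, B, C, D, E, F, G, A, I, J]
After 18 (swap(7, 0)): [A, B, C, D, E, F, G, H, I, J]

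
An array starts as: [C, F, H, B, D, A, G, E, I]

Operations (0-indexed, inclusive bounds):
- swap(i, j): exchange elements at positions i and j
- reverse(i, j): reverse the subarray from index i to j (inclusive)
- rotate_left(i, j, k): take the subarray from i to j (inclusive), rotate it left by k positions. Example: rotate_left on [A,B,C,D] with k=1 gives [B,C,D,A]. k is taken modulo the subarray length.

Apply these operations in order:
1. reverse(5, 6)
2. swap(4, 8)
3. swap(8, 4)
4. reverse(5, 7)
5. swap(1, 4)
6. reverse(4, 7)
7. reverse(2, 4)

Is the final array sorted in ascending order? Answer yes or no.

Answer: no

Derivation:
After 1 (reverse(5, 6)): [C, F, H, B, D, G, A, E, I]
After 2 (swap(4, 8)): [C, F, H, B, I, G, A, E, D]
After 3 (swap(8, 4)): [C, F, H, B, D, G, A, E, I]
After 4 (reverse(5, 7)): [C, F, H, B, D, E, A, G, I]
After 5 (swap(1, 4)): [C, D, H, B, F, E, A, G, I]
After 6 (reverse(4, 7)): [C, D, H, B, G, A, E, F, I]
After 7 (reverse(2, 4)): [C, D, G, B, H, A, E, F, I]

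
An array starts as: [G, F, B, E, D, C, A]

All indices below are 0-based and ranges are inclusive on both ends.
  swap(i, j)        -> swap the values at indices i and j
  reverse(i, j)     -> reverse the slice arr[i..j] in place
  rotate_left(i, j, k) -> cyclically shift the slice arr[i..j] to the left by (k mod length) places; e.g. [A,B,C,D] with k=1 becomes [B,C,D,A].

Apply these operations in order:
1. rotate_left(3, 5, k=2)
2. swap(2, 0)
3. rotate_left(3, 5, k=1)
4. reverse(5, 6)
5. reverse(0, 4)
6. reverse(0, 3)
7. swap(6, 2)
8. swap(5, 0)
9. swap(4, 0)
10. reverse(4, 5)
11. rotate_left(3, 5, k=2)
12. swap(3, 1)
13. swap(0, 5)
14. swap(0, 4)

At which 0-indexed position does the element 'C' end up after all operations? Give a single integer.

After 1 (rotate_left(3, 5, k=2)): [G, F, B, C, E, D, A]
After 2 (swap(2, 0)): [B, F, G, C, E, D, A]
After 3 (rotate_left(3, 5, k=1)): [B, F, G, E, D, C, A]
After 4 (reverse(5, 6)): [B, F, G, E, D, A, C]
After 5 (reverse(0, 4)): [D, E, G, F, B, A, C]
After 6 (reverse(0, 3)): [F, G, E, D, B, A, C]
After 7 (swap(6, 2)): [F, G, C, D, B, A, E]
After 8 (swap(5, 0)): [A, G, C, D, B, F, E]
After 9 (swap(4, 0)): [B, G, C, D, A, F, E]
After 10 (reverse(4, 5)): [B, G, C, D, F, A, E]
After 11 (rotate_left(3, 5, k=2)): [B, G, C, A, D, F, E]
After 12 (swap(3, 1)): [B, A, C, G, D, F, E]
After 13 (swap(0, 5)): [F, A, C, G, D, B, E]
After 14 (swap(0, 4)): [D, A, C, G, F, B, E]

Answer: 2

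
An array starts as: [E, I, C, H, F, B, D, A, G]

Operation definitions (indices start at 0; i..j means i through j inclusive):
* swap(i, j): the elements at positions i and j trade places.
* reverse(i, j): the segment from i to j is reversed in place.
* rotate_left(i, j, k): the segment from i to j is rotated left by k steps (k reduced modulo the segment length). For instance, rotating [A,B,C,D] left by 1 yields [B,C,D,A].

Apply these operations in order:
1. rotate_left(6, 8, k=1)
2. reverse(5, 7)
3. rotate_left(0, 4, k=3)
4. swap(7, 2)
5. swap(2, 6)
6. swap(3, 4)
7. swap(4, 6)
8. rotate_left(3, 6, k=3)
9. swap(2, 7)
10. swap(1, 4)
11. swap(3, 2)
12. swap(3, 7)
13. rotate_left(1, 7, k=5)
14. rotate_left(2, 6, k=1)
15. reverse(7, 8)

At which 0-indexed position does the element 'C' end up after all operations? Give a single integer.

Answer: 2

Derivation:
After 1 (rotate_left(6, 8, k=1)): [E, I, C, H, F, B, A, G, D]
After 2 (reverse(5, 7)): [E, I, C, H, F, G, A, B, D]
After 3 (rotate_left(0, 4, k=3)): [H, F, E, I, C, G, A, B, D]
After 4 (swap(7, 2)): [H, F, B, I, C, G, A, E, D]
After 5 (swap(2, 6)): [H, F, A, I, C, G, B, E, D]
After 6 (swap(3, 4)): [H, F, A, C, I, G, B, E, D]
After 7 (swap(4, 6)): [H, F, A, C, B, G, I, E, D]
After 8 (rotate_left(3, 6, k=3)): [H, F, A, I, C, B, G, E, D]
After 9 (swap(2, 7)): [H, F, E, I, C, B, G, A, D]
After 10 (swap(1, 4)): [H, C, E, I, F, B, G, A, D]
After 11 (swap(3, 2)): [H, C, I, E, F, B, G, A, D]
After 12 (swap(3, 7)): [H, C, I, A, F, B, G, E, D]
After 13 (rotate_left(1, 7, k=5)): [H, G, E, C, I, A, F, B, D]
After 14 (rotate_left(2, 6, k=1)): [H, G, C, I, A, F, E, B, D]
After 15 (reverse(7, 8)): [H, G, C, I, A, F, E, D, B]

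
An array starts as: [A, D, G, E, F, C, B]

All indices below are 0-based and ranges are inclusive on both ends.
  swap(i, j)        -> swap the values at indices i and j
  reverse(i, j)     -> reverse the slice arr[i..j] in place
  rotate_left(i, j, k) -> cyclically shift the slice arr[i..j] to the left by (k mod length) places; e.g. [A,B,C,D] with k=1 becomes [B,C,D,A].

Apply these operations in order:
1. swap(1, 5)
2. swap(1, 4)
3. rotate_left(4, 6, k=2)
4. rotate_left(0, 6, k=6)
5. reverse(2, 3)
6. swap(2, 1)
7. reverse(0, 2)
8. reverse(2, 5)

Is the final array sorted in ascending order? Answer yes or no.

Answer: no

Derivation:
After 1 (swap(1, 5)): [A, C, G, E, F, D, B]
After 2 (swap(1, 4)): [A, F, G, E, C, D, B]
After 3 (rotate_left(4, 6, k=2)): [A, F, G, E, B, C, D]
After 4 (rotate_left(0, 6, k=6)): [D, A, F, G, E, B, C]
After 5 (reverse(2, 3)): [D, A, G, F, E, B, C]
After 6 (swap(2, 1)): [D, G, A, F, E, B, C]
After 7 (reverse(0, 2)): [A, G, D, F, E, B, C]
After 8 (reverse(2, 5)): [A, G, B, E, F, D, C]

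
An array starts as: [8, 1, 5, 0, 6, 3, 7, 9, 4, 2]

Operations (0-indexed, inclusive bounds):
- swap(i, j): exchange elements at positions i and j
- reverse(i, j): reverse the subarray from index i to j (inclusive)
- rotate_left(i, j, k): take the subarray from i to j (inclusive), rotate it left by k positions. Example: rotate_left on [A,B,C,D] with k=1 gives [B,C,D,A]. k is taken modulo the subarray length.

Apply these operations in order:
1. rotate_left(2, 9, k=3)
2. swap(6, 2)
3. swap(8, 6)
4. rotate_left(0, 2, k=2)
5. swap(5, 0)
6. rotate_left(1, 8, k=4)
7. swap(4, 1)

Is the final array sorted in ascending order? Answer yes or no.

After 1 (rotate_left(2, 9, k=3)): [8, 1, 3, 7, 9, 4, 2, 5, 0, 6]
After 2 (swap(6, 2)): [8, 1, 2, 7, 9, 4, 3, 5, 0, 6]
After 3 (swap(8, 6)): [8, 1, 2, 7, 9, 4, 0, 5, 3, 6]
After 4 (rotate_left(0, 2, k=2)): [2, 8, 1, 7, 9, 4, 0, 5, 3, 6]
After 5 (swap(5, 0)): [4, 8, 1, 7, 9, 2, 0, 5, 3, 6]
After 6 (rotate_left(1, 8, k=4)): [4, 2, 0, 5, 3, 8, 1, 7, 9, 6]
After 7 (swap(4, 1)): [4, 3, 0, 5, 2, 8, 1, 7, 9, 6]

Answer: no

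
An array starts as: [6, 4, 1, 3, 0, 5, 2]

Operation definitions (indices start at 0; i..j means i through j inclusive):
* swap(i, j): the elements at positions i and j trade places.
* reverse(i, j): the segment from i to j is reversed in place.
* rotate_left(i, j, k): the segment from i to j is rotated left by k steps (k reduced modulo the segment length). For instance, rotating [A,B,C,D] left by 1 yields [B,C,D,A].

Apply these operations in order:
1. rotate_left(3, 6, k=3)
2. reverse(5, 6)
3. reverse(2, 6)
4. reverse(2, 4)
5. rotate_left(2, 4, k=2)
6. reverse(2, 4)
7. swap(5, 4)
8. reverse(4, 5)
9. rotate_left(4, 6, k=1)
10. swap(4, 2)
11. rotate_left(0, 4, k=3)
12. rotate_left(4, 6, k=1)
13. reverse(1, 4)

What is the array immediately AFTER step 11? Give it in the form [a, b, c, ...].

After 1 (rotate_left(3, 6, k=3)): [6, 4, 1, 2, 3, 0, 5]
After 2 (reverse(5, 6)): [6, 4, 1, 2, 3, 5, 0]
After 3 (reverse(2, 6)): [6, 4, 0, 5, 3, 2, 1]
After 4 (reverse(2, 4)): [6, 4, 3, 5, 0, 2, 1]
After 5 (rotate_left(2, 4, k=2)): [6, 4, 0, 3, 5, 2, 1]
After 6 (reverse(2, 4)): [6, 4, 5, 3, 0, 2, 1]
After 7 (swap(5, 4)): [6, 4, 5, 3, 2, 0, 1]
After 8 (reverse(4, 5)): [6, 4, 5, 3, 0, 2, 1]
After 9 (rotate_left(4, 6, k=1)): [6, 4, 5, 3, 2, 1, 0]
After 10 (swap(4, 2)): [6, 4, 2, 3, 5, 1, 0]
After 11 (rotate_left(0, 4, k=3)): [3, 5, 6, 4, 2, 1, 0]

Answer: [3, 5, 6, 4, 2, 1, 0]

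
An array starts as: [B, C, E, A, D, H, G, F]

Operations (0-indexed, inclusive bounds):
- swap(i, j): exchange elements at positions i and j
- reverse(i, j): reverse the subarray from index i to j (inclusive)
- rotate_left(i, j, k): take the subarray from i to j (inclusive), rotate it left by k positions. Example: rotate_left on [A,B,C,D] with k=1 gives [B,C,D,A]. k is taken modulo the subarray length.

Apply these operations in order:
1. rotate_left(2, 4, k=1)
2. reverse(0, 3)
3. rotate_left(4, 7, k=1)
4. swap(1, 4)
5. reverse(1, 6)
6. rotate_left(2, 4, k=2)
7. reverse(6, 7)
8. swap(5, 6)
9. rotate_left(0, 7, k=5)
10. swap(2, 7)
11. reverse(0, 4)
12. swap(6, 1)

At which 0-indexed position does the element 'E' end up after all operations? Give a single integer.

After 1 (rotate_left(2, 4, k=1)): [B, C, A, D, E, H, G, F]
After 2 (reverse(0, 3)): [D, A, C, B, E, H, G, F]
After 3 (rotate_left(4, 7, k=1)): [D, A, C, B, H, G, F, E]
After 4 (swap(1, 4)): [D, H, C, B, A, G, F, E]
After 5 (reverse(1, 6)): [D, F, G, A, B, C, H, E]
After 6 (rotate_left(2, 4, k=2)): [D, F, B, G, A, C, H, E]
After 7 (reverse(6, 7)): [D, F, B, G, A, C, E, H]
After 8 (swap(5, 6)): [D, F, B, G, A, E, C, H]
After 9 (rotate_left(0, 7, k=5)): [E, C, H, D, F, B, G, A]
After 10 (swap(2, 7)): [E, C, A, D, F, B, G, H]
After 11 (reverse(0, 4)): [F, D, A, C, E, B, G, H]
After 12 (swap(6, 1)): [F, G, A, C, E, B, D, H]

Answer: 4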